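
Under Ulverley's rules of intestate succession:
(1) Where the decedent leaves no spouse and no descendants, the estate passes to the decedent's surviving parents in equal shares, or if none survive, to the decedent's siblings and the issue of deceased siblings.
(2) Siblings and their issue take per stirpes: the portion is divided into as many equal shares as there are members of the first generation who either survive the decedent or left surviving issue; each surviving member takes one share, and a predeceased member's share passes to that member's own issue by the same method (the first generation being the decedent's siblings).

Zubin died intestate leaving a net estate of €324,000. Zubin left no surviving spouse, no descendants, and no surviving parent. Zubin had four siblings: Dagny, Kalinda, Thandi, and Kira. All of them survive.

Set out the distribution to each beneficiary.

Dagny: €81,000; Kalinda: €81,000; Thandi: €81,000; Kira: €81,000

The entire €324,000 passes to the siblings and their issue.
That amount (€324,000) is divided into 4 shares of €81,000: Dagny, Kalinda, Thandi, and Kira each take €81,000.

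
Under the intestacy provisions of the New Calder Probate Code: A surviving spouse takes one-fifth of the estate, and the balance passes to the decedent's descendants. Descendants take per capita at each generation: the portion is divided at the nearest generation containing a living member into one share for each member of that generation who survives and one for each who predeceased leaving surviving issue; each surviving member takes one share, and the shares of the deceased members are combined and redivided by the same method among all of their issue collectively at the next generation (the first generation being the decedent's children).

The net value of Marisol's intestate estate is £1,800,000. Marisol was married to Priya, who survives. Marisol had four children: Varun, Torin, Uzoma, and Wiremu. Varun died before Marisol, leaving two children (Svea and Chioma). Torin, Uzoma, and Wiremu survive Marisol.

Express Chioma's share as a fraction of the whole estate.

Chioma receives 1/10 of the estate.

Priya takes one-fifth of £1,800,000 = £360,000. The remaining £1,440,000 passes to the descendants.
The descendants' portion (£1,440,000) is divided at the children's generation into 4 shares of £360,000. Torin, Uzoma, and Wiremu each take £360,000. The remaining share for the deceased Varun (£360,000) is carried to the next generation.
That pool (£360,000) is divided at the grandchildren's generation equally among Svea and Chioma: £180,000 each.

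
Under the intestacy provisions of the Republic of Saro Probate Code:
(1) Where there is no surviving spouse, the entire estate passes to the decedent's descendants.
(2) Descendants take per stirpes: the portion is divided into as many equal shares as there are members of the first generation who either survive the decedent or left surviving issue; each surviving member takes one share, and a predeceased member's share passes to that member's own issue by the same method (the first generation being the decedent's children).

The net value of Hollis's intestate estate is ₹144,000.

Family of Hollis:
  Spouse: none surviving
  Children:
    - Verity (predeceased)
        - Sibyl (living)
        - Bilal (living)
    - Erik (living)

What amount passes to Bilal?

Bilal receives ₹36,000.

The entire ₹144,000 passes to the descendants.
That amount (₹144,000) is divided into 2 shares of ₹72,000: Erik takes ₹72,000; Verity's ₹72,000 share passes to Verity's issue.
Verity's share (₹72,000) is divided into 2 shares of ₹36,000: Sibyl and Bilal each take ₹36,000.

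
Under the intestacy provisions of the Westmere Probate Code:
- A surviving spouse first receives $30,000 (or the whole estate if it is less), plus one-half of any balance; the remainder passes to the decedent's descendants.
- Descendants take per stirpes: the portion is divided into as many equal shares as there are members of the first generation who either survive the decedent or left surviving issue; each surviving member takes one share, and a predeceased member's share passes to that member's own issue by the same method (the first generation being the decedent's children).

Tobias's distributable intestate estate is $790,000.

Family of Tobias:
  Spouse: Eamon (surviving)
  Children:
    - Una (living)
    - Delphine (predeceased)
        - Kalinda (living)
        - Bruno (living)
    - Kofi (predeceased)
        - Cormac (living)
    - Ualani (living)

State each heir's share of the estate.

Eamon first takes $30,000, leaving a balance of $760,000. Eamon then takes one-half of the balance ($380,000), for a total of $410,000. The remaining $380,000 passes to the descendants.
The descendants' portion ($380,000) is divided into 4 shares of $95,000: Una and Ualani each take $95,000; Delphine's $95,000 share passes to Delphine's issue; Kofi's $95,000 share passes to Kofi's issue.
Delphine's share ($95,000) is divided into 2 shares of $47,500: Kalinda and Bruno each take $47,500.
Kofi's share ($95,000) passes entirely to Cormac.

Eamon: $410,000; Una: $95,000; Kalinda: $47,500; Bruno: $47,500; Cormac: $95,000; Ualani: $95,000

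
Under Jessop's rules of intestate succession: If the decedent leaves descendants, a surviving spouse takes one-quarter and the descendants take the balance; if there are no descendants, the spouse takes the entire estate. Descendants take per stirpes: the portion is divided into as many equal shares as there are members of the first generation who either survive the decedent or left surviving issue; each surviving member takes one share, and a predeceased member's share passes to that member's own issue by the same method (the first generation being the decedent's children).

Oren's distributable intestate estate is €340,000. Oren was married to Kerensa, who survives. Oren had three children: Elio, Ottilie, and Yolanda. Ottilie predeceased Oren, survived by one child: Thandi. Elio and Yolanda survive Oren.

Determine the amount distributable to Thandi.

Thandi receives €85,000.

Kerensa takes one-quarter of €340,000 = €85,000. The remaining €255,000 passes to the descendants.
The descendants' portion (€255,000) is divided into 3 shares of €85,000: Elio and Yolanda each take €85,000; Ottilie's €85,000 share passes to Ottilie's issue.
Ottilie's share (€85,000) passes entirely to Thandi.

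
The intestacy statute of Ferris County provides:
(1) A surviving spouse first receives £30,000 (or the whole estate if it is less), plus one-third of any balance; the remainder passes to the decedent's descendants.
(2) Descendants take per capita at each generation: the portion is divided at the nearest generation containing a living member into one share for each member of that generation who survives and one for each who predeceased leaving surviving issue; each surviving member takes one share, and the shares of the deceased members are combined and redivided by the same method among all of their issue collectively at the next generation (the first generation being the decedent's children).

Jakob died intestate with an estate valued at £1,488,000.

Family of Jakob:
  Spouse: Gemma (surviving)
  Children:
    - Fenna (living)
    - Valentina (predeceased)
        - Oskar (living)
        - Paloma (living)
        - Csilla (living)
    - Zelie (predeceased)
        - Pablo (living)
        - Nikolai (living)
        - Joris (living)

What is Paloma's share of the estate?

Paloma receives £108,000.

Gemma first takes £30,000, leaving a balance of £1,458,000. Gemma then takes one-third of the balance (£486,000), for a total of £516,000. The remaining £972,000 passes to the descendants.
The descendants' portion (£972,000) is divided at the children's generation into 3 shares of £324,000. Fenna takes £324,000. The 2 shares of the deceased (Valentina and Zelie) are combined into a pool of £648,000.
That pool (£648,000) is divided at the grandchildren's generation equally among Oskar, Paloma, Csilla, Pablo, Nikolai, and Joris: £108,000 each.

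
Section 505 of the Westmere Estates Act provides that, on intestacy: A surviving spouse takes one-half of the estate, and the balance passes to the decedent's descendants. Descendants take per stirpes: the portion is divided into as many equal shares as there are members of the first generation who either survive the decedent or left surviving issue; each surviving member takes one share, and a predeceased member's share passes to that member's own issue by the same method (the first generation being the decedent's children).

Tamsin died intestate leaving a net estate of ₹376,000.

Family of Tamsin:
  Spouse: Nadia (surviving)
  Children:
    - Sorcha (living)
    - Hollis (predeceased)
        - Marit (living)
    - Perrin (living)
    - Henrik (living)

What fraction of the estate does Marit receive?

Nadia takes one-half of ₹376,000 = ₹188,000. The remaining ₹188,000 passes to the descendants.
The descendants' portion (₹188,000) is divided into 4 shares of ₹47,000: Sorcha, Perrin, and Henrik each take ₹47,000; Hollis's ₹47,000 share passes to Hollis's issue.
Hollis's share (₹47,000) passes entirely to Marit.

Marit receives 1/8 of the estate.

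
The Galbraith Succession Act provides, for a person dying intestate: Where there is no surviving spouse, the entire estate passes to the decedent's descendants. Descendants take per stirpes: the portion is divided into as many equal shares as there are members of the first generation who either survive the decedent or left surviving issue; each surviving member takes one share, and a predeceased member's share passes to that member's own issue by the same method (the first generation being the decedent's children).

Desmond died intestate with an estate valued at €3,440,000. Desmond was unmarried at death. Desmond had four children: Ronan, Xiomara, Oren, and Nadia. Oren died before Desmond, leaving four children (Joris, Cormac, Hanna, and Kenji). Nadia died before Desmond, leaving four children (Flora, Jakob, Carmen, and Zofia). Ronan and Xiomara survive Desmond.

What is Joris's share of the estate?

The entire €3,440,000 passes to the descendants.
That amount (€3,440,000) is divided into 4 shares of €860,000: Ronan and Xiomara each take €860,000; Oren's €860,000 share passes to Oren's issue; Nadia's €860,000 share passes to Nadia's issue.
Oren's share (€860,000) is divided into 4 shares of €215,000: Joris, Cormac, Hanna, and Kenji each take €215,000.
Nadia's share (€860,000) is divided into 4 shares of €215,000: Flora, Jakob, Carmen, and Zofia each take €215,000.

Joris receives €215,000.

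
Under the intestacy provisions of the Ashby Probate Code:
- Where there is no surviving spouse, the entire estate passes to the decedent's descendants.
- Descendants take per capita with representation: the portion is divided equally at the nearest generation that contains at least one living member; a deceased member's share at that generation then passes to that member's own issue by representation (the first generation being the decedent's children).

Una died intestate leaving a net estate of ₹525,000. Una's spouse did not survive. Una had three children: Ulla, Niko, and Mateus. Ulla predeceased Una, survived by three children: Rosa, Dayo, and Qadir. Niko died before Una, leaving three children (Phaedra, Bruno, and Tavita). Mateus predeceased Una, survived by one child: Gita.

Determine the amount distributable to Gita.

The entire ₹525,000 passes to the descendants.
No child survives, so the initial division is made at the grandchildren's generation.
That amount (₹525,000) is divided into 7 shares of ₹75,000: Rosa, Dayo, Qadir, Phaedra, Bruno, Tavita, and Gita each take ₹75,000.

Gita receives ₹75,000.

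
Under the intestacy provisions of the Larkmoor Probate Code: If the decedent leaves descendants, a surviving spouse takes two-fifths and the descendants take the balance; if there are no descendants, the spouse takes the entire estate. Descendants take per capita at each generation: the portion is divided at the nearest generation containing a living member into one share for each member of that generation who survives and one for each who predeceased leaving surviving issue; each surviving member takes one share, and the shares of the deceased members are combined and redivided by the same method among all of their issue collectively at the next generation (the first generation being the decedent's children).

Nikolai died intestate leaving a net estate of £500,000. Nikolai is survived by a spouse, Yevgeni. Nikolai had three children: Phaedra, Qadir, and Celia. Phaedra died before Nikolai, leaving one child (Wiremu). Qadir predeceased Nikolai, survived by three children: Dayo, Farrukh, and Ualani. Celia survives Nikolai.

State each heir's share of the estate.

Yevgeni takes two-fifths of £500,000 = £200,000. The remaining £300,000 passes to the descendants.
The descendants' portion (£300,000) is divided at the children's generation into 3 shares of £100,000. Celia takes £100,000. The 2 shares of the deceased (Phaedra and Qadir) are combined into a pool of £200,000.
That pool (£200,000) is divided at the grandchildren's generation equally among Wiremu, Dayo, Farrukh, and Ualani: £50,000 each.

Yevgeni: £200,000; Wiremu: £50,000; Dayo: £50,000; Farrukh: £50,000; Ualani: £50,000; Celia: £100,000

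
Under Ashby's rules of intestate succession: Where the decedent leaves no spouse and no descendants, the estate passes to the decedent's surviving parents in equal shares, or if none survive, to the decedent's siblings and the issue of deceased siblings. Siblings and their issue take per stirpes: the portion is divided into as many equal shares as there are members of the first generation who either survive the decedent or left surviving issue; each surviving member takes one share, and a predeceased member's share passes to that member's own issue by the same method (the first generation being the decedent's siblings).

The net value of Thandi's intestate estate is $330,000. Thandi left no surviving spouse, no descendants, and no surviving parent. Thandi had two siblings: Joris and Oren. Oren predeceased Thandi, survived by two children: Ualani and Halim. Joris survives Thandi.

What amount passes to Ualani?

Ualani receives $82,500.

The entire $330,000 passes to the siblings and their issue.
That amount ($330,000) is divided into 2 shares of $165,000: Joris takes $165,000; Oren's $165,000 share passes to Oren's issue.
Oren's share ($165,000) is divided into 2 shares of $82,500: Ualani and Halim each take $82,500.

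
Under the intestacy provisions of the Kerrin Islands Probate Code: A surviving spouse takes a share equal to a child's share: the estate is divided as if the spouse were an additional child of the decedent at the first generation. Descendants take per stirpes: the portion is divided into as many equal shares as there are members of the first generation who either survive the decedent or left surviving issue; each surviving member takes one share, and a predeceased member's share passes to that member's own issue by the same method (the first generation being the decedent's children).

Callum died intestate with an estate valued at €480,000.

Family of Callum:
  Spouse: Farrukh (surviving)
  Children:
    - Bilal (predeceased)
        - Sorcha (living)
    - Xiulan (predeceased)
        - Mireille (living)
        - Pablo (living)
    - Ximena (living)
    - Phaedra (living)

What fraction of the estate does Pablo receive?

The spouse counts as an additional share at the children's level, so there are 5 primary shares of €96,000. Farrukh takes one such share (€96,000).
The children's combined portion (€384,000) is divided into 4 shares of €96,000: Ximena and Phaedra each take €96,000; Bilal's €96,000 share passes to Bilal's issue; Xiulan's €96,000 share passes to Xiulan's issue.
Bilal's share (€96,000) passes entirely to Sorcha.
Xiulan's share (€96,000) is divided into 2 shares of €48,000: Mireille and Pablo each take €48,000.

Pablo receives 1/10 of the estate.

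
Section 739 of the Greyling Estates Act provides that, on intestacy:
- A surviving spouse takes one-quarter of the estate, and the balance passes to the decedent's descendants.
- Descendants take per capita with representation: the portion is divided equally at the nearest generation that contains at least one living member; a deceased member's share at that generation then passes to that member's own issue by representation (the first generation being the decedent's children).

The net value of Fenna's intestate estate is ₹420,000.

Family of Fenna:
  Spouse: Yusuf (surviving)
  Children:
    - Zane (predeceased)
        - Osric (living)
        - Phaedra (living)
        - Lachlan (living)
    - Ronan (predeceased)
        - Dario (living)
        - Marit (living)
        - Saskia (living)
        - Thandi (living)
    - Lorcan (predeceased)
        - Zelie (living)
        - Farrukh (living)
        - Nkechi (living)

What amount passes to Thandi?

Thandi receives ₹31,500.

Yusuf takes one-quarter of ₹420,000 = ₹105,000. The remaining ₹315,000 passes to the descendants.
No child survives, so the initial division is made at the grandchildren's generation.
The descendants' portion (₹315,000) is divided into 10 shares of ₹31,500: Osric, Phaedra, Lachlan, Dario, Marit, Saskia, Thandi, Zelie, Farrukh, and Nkechi each take ₹31,500.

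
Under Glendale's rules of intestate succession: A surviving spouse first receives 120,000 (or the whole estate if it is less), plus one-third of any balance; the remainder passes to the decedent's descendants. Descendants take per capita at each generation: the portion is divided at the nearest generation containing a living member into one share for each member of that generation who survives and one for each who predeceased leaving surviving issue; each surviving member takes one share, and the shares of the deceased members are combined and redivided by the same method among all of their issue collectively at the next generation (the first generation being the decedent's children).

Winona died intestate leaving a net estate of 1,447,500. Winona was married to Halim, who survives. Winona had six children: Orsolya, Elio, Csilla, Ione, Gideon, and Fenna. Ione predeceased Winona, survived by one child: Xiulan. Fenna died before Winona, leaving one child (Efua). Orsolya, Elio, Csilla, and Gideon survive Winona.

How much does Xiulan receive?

Xiulan receives 147,500.

Halim first takes 120,000, leaving a balance of 1,327,500. Halim then takes one-third of the balance (442,500), for a total of 562,500. The remaining 885,000 passes to the descendants.
The descendants' portion (885,000) is divided at the children's generation into 6 shares of 147,500. Orsolya, Elio, Csilla, and Gideon each take 147,500. The 2 shares of the deceased (Ione and Fenna) are combined into a pool of 295,000.
That pool (295,000) is divided at the grandchildren's generation equally among Xiulan and Efua: 147,500 each.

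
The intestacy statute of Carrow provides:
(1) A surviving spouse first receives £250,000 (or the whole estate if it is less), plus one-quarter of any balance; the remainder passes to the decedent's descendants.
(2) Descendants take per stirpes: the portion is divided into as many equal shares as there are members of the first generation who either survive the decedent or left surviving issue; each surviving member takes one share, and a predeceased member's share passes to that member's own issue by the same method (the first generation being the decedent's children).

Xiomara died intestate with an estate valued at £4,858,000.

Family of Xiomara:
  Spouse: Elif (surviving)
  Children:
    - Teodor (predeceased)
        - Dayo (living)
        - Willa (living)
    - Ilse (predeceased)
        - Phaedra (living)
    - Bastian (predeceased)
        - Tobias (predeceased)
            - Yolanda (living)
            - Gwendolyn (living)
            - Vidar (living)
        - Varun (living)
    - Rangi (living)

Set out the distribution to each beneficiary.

Elif first takes £250,000, leaving a balance of £4,608,000. Elif then takes one-quarter of the balance (£1,152,000), for a total of £1,402,000. The remaining £3,456,000 passes to the descendants.
The descendants' portion (£3,456,000) is divided into 4 shares of £864,000: Rangi takes £864,000; Teodor's £864,000 share passes to Teodor's issue; Ilse's £864,000 share passes to Ilse's issue; Bastian's £864,000 share passes to Bastian's issue.
Teodor's share (£864,000) is divided into 2 shares of £432,000: Dayo and Willa each take £432,000.
Ilse's share (£864,000) passes entirely to Phaedra.
Bastian's share (£864,000) is divided into 2 shares of £432,000: Varun takes £432,000; Tobias's £432,000 share passes to Tobias's issue.
Tobias's share (£432,000) is divided into 3 shares of £144,000: Yolanda, Gwendolyn, and Vidar each take £144,000.

Elif: £1,402,000; Dayo: £432,000; Willa: £432,000; Phaedra: £864,000; Yolanda: £144,000; Gwendolyn: £144,000; Vidar: £144,000; Varun: £432,000; Rangi: £864,000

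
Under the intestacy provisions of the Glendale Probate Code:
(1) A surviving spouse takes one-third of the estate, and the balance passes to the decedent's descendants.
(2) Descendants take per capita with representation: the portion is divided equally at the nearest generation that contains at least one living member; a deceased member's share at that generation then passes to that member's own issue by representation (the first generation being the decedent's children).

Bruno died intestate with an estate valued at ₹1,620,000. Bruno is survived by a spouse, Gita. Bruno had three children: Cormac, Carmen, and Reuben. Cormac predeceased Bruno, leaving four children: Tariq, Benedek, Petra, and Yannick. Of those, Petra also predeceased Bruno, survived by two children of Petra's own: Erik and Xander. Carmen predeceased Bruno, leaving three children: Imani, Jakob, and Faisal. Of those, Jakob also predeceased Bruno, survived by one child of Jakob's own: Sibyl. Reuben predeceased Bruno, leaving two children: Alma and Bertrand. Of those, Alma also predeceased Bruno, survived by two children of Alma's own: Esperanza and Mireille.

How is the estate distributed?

Gita takes one-third of ₹1,620,000 = ₹540,000. The remaining ₹1,080,000 passes to the descendants.
No child survives, so the initial division is made at the grandchildren's generation.
The descendants' portion (₹1,080,000) is divided into 9 shares of ₹120,000: Tariq, Benedek, Yannick, Imani, Faisal, and Bertrand each take ₹120,000; Petra's ₹120,000 share passes to Petra's issue; Jakob's ₹120,000 share passes to Jakob's issue; Alma's ₹120,000 share passes to Alma's issue.
Petra's share (₹120,000) is divided into 2 shares of ₹60,000: Erik and Xander each take ₹60,000.
Jakob's share (₹120,000) passes entirely to Sibyl.
Alma's share (₹120,000) is divided into 2 shares of ₹60,000: Esperanza and Mireille each take ₹60,000.

Gita: ₹540,000; Tariq: ₹120,000; Benedek: ₹120,000; Erik: ₹60,000; Xander: ₹60,000; Yannick: ₹120,000; Imani: ₹120,000; Sibyl: ₹120,000; Faisal: ₹120,000; Esperanza: ₹60,000; Mireille: ₹60,000; Bertrand: ₹120,000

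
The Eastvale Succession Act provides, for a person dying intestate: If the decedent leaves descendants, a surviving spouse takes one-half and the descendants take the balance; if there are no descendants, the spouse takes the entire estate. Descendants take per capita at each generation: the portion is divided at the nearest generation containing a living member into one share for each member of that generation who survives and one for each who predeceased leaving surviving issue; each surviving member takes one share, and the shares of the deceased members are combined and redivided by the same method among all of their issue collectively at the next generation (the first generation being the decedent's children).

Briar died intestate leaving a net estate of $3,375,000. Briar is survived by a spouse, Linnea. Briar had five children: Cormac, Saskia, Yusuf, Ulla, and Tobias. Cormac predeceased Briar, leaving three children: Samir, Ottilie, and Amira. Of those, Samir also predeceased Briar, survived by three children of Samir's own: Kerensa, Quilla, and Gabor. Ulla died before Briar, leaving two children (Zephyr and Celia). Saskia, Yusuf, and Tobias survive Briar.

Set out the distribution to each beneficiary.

Linnea takes one-half of $3,375,000 = $1,687,500. The remaining $1,687,500 passes to the descendants.
The descendants' portion ($1,687,500) is divided at the children's generation into 5 shares of $337,500. Saskia, Yusuf, and Tobias each take $337,500. The 2 shares of the deceased (Cormac and Ulla) are combined into a pool of $675,000.
That pool ($675,000) is divided at the grandchildren's generation into 5 shares of $135,000. Ottilie, Amira, Zephyr, and Celia each take $135,000. The remaining share for the deceased Samir ($135,000) is carried to the next generation.
That pool ($135,000) is divided at the great-grandchildren's generation equally among Kerensa, Quilla, and Gabor: $45,000 each.

Linnea: $1,687,500; Kerensa: $45,000; Quilla: $45,000; Gabor: $45,000; Ottilie: $135,000; Amira: $135,000; Saskia: $337,500; Yusuf: $337,500; Zephyr: $135,000; Celia: $135,000; Tobias: $337,500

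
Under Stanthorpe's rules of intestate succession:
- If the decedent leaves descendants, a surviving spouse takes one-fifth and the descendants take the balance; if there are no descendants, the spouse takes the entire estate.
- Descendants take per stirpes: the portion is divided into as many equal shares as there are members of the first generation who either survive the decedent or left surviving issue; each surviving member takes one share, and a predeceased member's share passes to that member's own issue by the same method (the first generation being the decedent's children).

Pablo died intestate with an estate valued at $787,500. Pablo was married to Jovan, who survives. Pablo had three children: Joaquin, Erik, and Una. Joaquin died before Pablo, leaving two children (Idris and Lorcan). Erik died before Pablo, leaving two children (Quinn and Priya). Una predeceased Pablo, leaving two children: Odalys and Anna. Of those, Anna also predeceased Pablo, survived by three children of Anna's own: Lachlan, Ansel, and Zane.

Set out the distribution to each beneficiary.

Jovan takes one-fifth of $787,500 = $157,500. The remaining $630,000 passes to the descendants.
The descendants' portion ($630,000) is divided into 3 shares of $210,000: Joaquin's $210,000 share passes to Joaquin's issue; Erik's $210,000 share passes to Erik's issue; Una's $210,000 share passes to Una's issue.
Joaquin's share ($210,000) is divided into 2 shares of $105,000: Idris and Lorcan each take $105,000.
Erik's share ($210,000) is divided into 2 shares of $105,000: Quinn and Priya each take $105,000.
Una's share ($210,000) is divided into 2 shares of $105,000: Odalys takes $105,000; Anna's $105,000 share passes to Anna's issue.
Anna's share ($105,000) is divided into 3 shares of $35,000: Lachlan, Ansel, and Zane each take $35,000.

Jovan: $157,500; Idris: $105,000; Lorcan: $105,000; Quinn: $105,000; Priya: $105,000; Odalys: $105,000; Lachlan: $35,000; Ansel: $35,000; Zane: $35,000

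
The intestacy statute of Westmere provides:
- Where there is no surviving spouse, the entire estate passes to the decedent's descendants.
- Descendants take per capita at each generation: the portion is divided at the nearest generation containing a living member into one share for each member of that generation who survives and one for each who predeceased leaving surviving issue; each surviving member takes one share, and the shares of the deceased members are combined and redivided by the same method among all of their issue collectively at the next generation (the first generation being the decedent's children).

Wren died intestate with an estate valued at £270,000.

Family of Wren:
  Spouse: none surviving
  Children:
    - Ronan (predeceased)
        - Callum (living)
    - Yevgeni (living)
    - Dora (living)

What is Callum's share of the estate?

Callum receives £90,000.

The entire £270,000 passes to the descendants.
That amount (£270,000) is divided at the children's generation into 3 shares of £90,000. Yevgeni and Dora each take £90,000. The remaining share for the deceased Ronan (£90,000) is carried to the next generation.
That pool (£90,000) passes entirely to Callum, the sole taker at the grandchildren's generation.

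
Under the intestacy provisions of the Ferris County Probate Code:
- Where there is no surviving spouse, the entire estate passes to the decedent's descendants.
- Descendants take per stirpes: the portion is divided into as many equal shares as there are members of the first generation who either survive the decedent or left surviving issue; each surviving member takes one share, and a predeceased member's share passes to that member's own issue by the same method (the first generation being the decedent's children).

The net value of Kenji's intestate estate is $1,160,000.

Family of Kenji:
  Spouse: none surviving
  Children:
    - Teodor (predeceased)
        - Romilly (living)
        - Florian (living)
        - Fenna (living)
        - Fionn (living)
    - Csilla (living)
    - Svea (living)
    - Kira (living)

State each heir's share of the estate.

Romilly: $72,500; Florian: $72,500; Fenna: $72,500; Fionn: $72,500; Csilla: $290,000; Svea: $290,000; Kira: $290,000

The entire $1,160,000 passes to the descendants.
That amount ($1,160,000) is divided into 4 shares of $290,000: Csilla, Svea, and Kira each take $290,000; Teodor's $290,000 share passes to Teodor's issue.
Teodor's share ($290,000) is divided into 4 shares of $72,500: Romilly, Florian, Fenna, and Fionn each take $72,500.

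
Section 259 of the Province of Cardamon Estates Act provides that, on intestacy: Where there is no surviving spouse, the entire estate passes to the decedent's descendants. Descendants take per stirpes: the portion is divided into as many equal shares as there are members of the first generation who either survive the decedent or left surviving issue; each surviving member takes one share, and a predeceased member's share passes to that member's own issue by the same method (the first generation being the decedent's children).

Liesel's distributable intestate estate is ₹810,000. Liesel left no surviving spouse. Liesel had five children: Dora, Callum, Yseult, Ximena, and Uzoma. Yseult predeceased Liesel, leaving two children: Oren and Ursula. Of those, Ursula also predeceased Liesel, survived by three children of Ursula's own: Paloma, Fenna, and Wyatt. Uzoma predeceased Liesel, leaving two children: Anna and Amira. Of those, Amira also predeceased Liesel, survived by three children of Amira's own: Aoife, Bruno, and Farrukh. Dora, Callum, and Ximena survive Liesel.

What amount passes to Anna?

Anna receives ₹81,000.

The entire ₹810,000 passes to the descendants.
That amount (₹810,000) is divided into 5 shares of ₹162,000: Dora, Callum, and Ximena each take ₹162,000; Yseult's ₹162,000 share passes to Yseult's issue; Uzoma's ₹162,000 share passes to Uzoma's issue.
Yseult's share (₹162,000) is divided into 2 shares of ₹81,000: Oren takes ₹81,000; Ursula's ₹81,000 share passes to Ursula's issue.
Ursula's share (₹81,000) is divided into 3 shares of ₹27,000: Paloma, Fenna, and Wyatt each take ₹27,000.
Uzoma's share (₹162,000) is divided into 2 shares of ₹81,000: Anna takes ₹81,000; Amira's ₹81,000 share passes to Amira's issue.
Amira's share (₹81,000) is divided into 3 shares of ₹27,000: Aoife, Bruno, and Farrukh each take ₹27,000.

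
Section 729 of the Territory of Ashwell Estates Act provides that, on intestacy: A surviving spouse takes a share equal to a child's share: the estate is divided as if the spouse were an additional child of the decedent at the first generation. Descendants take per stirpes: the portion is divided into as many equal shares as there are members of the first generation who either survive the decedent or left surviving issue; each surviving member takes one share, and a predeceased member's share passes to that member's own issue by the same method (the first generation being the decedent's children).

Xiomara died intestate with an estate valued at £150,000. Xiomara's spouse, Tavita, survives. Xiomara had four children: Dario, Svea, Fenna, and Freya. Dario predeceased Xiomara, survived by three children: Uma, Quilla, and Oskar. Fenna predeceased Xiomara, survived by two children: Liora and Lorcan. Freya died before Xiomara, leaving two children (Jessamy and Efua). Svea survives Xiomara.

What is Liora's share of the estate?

Liora receives £15,000.

The spouse counts as an additional share at the children's level, so there are 5 primary shares of £30,000. Tavita takes one such share (£30,000).
The children's combined portion (£120,000) is divided into 4 shares of £30,000: Svea takes £30,000; Dario's £30,000 share passes to Dario's issue; Fenna's £30,000 share passes to Fenna's issue; Freya's £30,000 share passes to Freya's issue.
Dario's share (£30,000) is divided into 3 shares of £10,000: Uma, Quilla, and Oskar each take £10,000.
Fenna's share (£30,000) is divided into 2 shares of £15,000: Liora and Lorcan each take £15,000.
Freya's share (£30,000) is divided into 2 shares of £15,000: Jessamy and Efua each take £15,000.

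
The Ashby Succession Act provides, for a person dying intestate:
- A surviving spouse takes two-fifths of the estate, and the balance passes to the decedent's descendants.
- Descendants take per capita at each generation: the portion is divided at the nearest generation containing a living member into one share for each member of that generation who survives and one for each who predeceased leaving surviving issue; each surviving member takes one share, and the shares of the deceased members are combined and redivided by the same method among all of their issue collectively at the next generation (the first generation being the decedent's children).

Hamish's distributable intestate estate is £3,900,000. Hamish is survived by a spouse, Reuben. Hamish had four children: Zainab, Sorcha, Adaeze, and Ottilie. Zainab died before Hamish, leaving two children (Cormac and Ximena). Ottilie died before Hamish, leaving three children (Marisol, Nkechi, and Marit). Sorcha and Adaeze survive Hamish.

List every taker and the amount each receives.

Reuben takes two-fifths of £3,900,000 = £1,560,000. The remaining £2,340,000 passes to the descendants.
The descendants' portion (£2,340,000) is divided at the children's generation into 4 shares of £585,000. Sorcha and Adaeze each take £585,000. The 2 shares of the deceased (Zainab and Ottilie) are combined into a pool of £1,170,000.
That pool (£1,170,000) is divided at the grandchildren's generation equally among Cormac, Ximena, Marisol, Nkechi, and Marit: £234,000 each.

Reuben: £1,560,000; Cormac: £234,000; Ximena: £234,000; Sorcha: £585,000; Adaeze: £585,000; Marisol: £234,000; Nkechi: £234,000; Marit: £234,000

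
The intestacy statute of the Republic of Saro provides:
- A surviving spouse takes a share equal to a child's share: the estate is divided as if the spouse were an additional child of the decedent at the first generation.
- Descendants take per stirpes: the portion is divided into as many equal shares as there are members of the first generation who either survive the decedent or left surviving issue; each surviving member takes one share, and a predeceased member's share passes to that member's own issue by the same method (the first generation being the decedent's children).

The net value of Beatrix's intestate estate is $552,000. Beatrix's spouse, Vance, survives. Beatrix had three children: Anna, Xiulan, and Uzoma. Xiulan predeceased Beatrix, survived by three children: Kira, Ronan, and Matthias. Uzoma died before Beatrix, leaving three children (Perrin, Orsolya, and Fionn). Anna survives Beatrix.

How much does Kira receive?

Kira receives $46,000.

The spouse counts as an additional share at the children's level, so there are 4 primary shares of $138,000. Vance takes one such share ($138,000).
The children's combined portion ($414,000) is divided into 3 shares of $138,000: Anna takes $138,000; Xiulan's $138,000 share passes to Xiulan's issue; Uzoma's $138,000 share passes to Uzoma's issue.
Xiulan's share ($138,000) is divided into 3 shares of $46,000: Kira, Ronan, and Matthias each take $46,000.
Uzoma's share ($138,000) is divided into 3 shares of $46,000: Perrin, Orsolya, and Fionn each take $46,000.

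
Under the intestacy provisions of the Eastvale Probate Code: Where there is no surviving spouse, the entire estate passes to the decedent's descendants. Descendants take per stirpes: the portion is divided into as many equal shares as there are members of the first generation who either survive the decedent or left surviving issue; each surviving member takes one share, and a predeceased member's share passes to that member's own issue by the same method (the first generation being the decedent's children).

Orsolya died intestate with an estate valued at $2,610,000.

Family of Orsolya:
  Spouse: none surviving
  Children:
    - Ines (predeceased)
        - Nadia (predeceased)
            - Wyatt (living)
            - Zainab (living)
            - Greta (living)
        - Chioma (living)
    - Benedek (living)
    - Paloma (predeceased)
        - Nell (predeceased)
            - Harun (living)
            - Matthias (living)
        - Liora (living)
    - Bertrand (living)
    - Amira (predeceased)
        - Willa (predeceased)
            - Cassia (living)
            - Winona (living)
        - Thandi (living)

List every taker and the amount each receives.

Wyatt: $87,000; Zainab: $87,000; Greta: $87,000; Chioma: $261,000; Benedek: $522,000; Harun: $130,500; Matthias: $130,500; Liora: $261,000; Bertrand: $522,000; Cassia: $130,500; Winona: $130,500; Thandi: $261,000

The entire $2,610,000 passes to the descendants.
That amount ($2,610,000) is divided into 5 shares of $522,000: Benedek and Bertrand each take $522,000; Ines's $522,000 share passes to Ines's issue; Paloma's $522,000 share passes to Paloma's issue; Amira's $522,000 share passes to Amira's issue.
Ines's share ($522,000) is divided into 2 shares of $261,000: Chioma takes $261,000; Nadia's $261,000 share passes to Nadia's issue.
Nadia's share ($261,000) is divided into 3 shares of $87,000: Wyatt, Zainab, and Greta each take $87,000.
Paloma's share ($522,000) is divided into 2 shares of $261,000: Liora takes $261,000; Nell's $261,000 share passes to Nell's issue.
Nell's share ($261,000) is divided into 2 shares of $130,500: Harun and Matthias each take $130,500.
Amira's share ($522,000) is divided into 2 shares of $261,000: Thandi takes $261,000; Willa's $261,000 share passes to Willa's issue.
Willa's share ($261,000) is divided into 2 shares of $130,500: Cassia and Winona each take $130,500.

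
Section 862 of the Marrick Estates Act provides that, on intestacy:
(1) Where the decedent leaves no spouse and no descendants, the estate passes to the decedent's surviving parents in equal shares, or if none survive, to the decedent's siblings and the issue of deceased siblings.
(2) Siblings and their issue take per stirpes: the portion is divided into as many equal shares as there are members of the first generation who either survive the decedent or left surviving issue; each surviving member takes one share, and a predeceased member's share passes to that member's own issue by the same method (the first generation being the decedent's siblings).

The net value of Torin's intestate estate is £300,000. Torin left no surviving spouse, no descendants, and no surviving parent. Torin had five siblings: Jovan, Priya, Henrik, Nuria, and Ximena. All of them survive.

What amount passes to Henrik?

Henrik receives £60,000.

The entire £300,000 passes to the siblings and their issue.
That amount (£300,000) is divided into 5 shares of £60,000: Jovan, Priya, Henrik, Nuria, and Ximena each take £60,000.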